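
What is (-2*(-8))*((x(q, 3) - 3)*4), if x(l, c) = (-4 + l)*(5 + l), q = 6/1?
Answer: 1216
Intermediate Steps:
q = 6 (q = 6*1 = 6)
(-2*(-8))*((x(q, 3) - 3)*4) = (-2*(-8))*(((-20 + 6 + 6**2) - 3)*4) = 16*(((-20 + 6 + 36) - 3)*4) = 16*((22 - 3)*4) = 16*(19*4) = 16*76 = 1216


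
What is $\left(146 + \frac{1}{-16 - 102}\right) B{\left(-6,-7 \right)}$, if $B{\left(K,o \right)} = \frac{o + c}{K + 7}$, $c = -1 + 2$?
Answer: $- \frac{51681}{59} \approx -875.95$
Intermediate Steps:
$c = 1$
$B{\left(K,o \right)} = \frac{1 + o}{7 + K}$ ($B{\left(K,o \right)} = \frac{o + 1}{K + 7} = \frac{1 + o}{7 + K}$)
$\left(146 + \frac{1}{-16 - 102}\right) B{\left(-6,-7 \right)} = \left(146 + \frac{1}{-16 - 102}\right) \frac{1 - 7}{7 - 6} = \left(146 + \frac{1}{-118}\right) 1^{-1} \left(-6\right) = \left(146 - \frac{1}{118}\right) 1 \left(-6\right) = \frac{17227}{118} \left(-6\right) = - \frac{51681}{59}$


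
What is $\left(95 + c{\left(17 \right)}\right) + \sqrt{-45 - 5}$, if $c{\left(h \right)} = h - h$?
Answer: $95 + 5 i \sqrt{2} \approx 95.0 + 7.0711 i$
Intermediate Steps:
$c{\left(h \right)} = 0$
$\left(95 + c{\left(17 \right)}\right) + \sqrt{-45 - 5} = \left(95 + 0\right) + \sqrt{-45 - 5} = 95 + \sqrt{-50} = 95 + 5 i \sqrt{2}$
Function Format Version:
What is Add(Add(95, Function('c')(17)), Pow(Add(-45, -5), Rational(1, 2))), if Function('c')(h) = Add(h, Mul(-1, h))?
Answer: Add(95, Mul(5, I, Pow(2, Rational(1, 2)))) ≈ Add(95.000, Mul(7.0711, I))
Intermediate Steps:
Function('c')(h) = 0
Add(Add(95, Function('c')(17)), Pow(Add(-45, -5), Rational(1, 2))) = Add(Add(95, 0), Pow(Add(-45, -5), Rational(1, 2))) = Add(95, Pow(-50, Rational(1, 2))) = Add(95, Mul(5, I, Pow(2, Rational(1, 2))))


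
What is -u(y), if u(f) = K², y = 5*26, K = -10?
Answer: -100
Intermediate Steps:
y = 130
u(f) = 100 (u(f) = (-10)² = 100)
-u(y) = -1*100 = -100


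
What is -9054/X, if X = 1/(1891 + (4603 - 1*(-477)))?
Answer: -63115434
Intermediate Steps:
X = 1/6971 (X = 1/(1891 + (4603 + 477)) = 1/(1891 + 5080) = 1/6971 ≈ 0.00014345)
-9054/X = -9054/1/6971 = -9054*6971 = -63115434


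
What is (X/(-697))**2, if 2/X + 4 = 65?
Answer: 4/1807695289 ≈ 2.2128e-9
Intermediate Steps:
X = 2/61 (X = 2/(-4 + 65) = 2/61 ≈ 0.032787)
(X/(-697))**2 = ((2/61)/(-697))**2 = ((2/61)*(-1/697))**2 = (-2/42517)**2 = 4/1807695289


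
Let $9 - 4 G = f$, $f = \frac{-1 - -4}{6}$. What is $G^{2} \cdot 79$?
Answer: $\frac{22831}{64} \approx 356.73$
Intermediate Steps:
$f = \frac{1}{2}$ ($f = \left(-1 + 4\right) \frac{1}{6} = 3 \cdot \frac{1}{6} = \frac{1}{2} \approx 0.5$)
$G = \frac{17}{8}$ ($G = \frac{9}{4} - \frac{1}{8} = \frac{17}{8} \approx 2.125$)
$G^{2} \cdot 79 = \left(\frac{17}{8}\right)^{2} \cdot 79 = \frac{289}{64} \cdot 79 = \frac{22831}{64}$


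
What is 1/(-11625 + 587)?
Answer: -1/11038 ≈ -9.0596e-5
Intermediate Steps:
1/(-11625 + 587) = 1/(-11038) = -1/11038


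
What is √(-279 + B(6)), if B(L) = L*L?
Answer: 9*I*√3 ≈ 15.588*I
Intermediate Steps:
B(L) = L²
√(-279 + B(6)) = √(-279 + 6²) = √(-279 + 36) = √(-243) = 9*I*√3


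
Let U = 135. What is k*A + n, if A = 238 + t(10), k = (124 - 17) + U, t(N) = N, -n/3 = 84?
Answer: 59764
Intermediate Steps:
n = -252 (n = -3*84 = -252)
k = 242 (k = (124 - 17) + 135 = 107 + 135 = 242)
A = 248 (A = 238 + 10 = 248)
k*A + n = 242*248 - 252 = 60016 - 252 = 59764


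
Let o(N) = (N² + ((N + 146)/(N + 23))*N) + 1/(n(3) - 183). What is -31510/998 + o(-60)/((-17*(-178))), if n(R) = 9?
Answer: -294916041043/9721212612 ≈ -30.337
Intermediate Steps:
o(N) = -1/174 + N² + N*(146 + N)/(23 + N) (o(N) = (N² + ((N + 146)/(N + 23))*N) + 1/(9 - 183) = (N² + ((146 + N)/(23 + N))*N) + 1/(-174) = (N² + ((146 + N)/(23 + N))*N) - 1/174 = (N² + N*(146 + N)/(23 + N)) - 1/174 = -1/174 + N² + N*(146 + N)/(23 + N))
-31510/998 + o(-60)/((-17*(-178))) = -31510/998 + ((-23 + 174*(-60)³ + 4176*(-60)² + 25403*(-60))/(174*(23 - 60)))/((-17*(-178))) = -31510*1/998 + ((1/174)*(-23 + 174*(-216000) + 4176*3600 - 1524180)/(-37))/3026 = -15755/499 + ((1/174)*(-1/37)*(-23 - 37584000 + 15033600 - 1524180))*(1/3026) = -15755/499 + ((1/174)*(-1/37)*(-24074603))*(1/3026) = -15755/499 + (24074603/6438)*(1/3026) = -15755/499 + 24074603/19481388 = -294916041043/9721212612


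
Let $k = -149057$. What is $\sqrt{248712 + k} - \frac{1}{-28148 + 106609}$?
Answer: $- \frac{1}{78461} + \sqrt{99655} \approx 315.68$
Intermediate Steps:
$\sqrt{248712 + k} - \frac{1}{-28148 + 106609} = \sqrt{248712 - 149057} - \frac{1}{-28148 + 106609} = \sqrt{99655} - \frac{1}{78461} = - \frac{1}{78461} + \sqrt{99655}$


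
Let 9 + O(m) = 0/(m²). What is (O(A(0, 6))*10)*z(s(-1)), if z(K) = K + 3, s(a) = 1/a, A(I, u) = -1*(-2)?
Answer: -180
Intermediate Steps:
A(I, u) = 2
z(K) = 3 + K
O(m) = -9 (O(m) = -9 + 0/(m²) = -9 + 0/m² = -9 + 0 = -9)
(O(A(0, 6))*10)*z(s(-1)) = (-9*10)*(3 + 1/(-1)) = -90*(3 - 1) = -90*2 = -180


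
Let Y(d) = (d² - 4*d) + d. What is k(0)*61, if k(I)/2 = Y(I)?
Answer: 0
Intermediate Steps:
Y(d) = d² - 3*d
k(I) = 2*I*(-3 + I) (k(I) = 2*(I*(-3 + I)) = 2*I*(-3 + I))
k(0)*61 = (2*0*(-3 + 0))*61 = (2*0*(-3))*61 = 0*61 = 0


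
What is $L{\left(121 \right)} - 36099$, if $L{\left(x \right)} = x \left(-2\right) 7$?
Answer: $-37793$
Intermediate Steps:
$L{\left(x \right)} = - 14 x$ ($L{\left(x \right)} = - 2 x 7 = - 14 x$)
$L{\left(121 \right)} - 36099 = \left(-14\right) 121 - 36099 = -1694 - 36099 = -37793$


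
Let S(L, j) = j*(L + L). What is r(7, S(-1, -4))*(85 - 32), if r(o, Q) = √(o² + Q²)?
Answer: 53*√113 ≈ 563.40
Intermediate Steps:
S(L, j) = 2*L*j (S(L, j) = j*(2*L) = 2*L*j)
r(o, Q) = √(Q² + o²)
r(7, S(-1, -4))*(85 - 32) = √((2*(-1)*(-4))² + 7²)*(85 - 32) = √(8² + 49)*53 = √(64 + 49)*53 = √113*53 = 53*√113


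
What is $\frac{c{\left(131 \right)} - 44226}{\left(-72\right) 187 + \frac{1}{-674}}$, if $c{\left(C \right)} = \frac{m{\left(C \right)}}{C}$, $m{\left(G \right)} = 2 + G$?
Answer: $\frac{557828686}{169827221} \approx 3.2847$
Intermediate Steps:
$c{\left(C \right)} = \frac{2 + C}{C}$
$\frac{c{\left(131 \right)} - 44226}{\left(-72\right) 187 + \frac{1}{-674}} = \frac{\frac{2 + 131}{131} - 44226}{\left(-72\right) 187 + \frac{1}{-674}} = \frac{\frac{1}{131} \cdot 133 - 44226}{-13464 - \frac{1}{674}} = \frac{\frac{133}{131} - 44226}{- \frac{9074737}{674}} = \left(- \frac{5793473}{131}\right) \left(- \frac{674}{9074737}\right) = \frac{557828686}{169827221}$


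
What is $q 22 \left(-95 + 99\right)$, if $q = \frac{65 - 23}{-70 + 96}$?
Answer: $\frac{1848}{13} \approx 142.15$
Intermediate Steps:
$q = \frac{21}{13}$ ($q = \frac{42}{26} = 42 \cdot \frac{1}{26} = \frac{21}{13} \approx 1.6154$)
$q 22 \left(-95 + 99\right) = \frac{21}{13} \cdot 22 \left(-95 + 99\right) = \frac{462}{13} \cdot 4 = \frac{1848}{13}$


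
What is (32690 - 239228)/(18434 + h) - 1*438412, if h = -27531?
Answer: -3988027426/9097 ≈ -4.3839e+5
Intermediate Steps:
(32690 - 239228)/(18434 + h) - 1*438412 = (32690 - 239228)/(18434 - 27531) - 1*438412 = -206538/(-9097) - 438412 = -206538*(-1/9097) - 438412 = 206538/9097 - 438412 = -3988027426/9097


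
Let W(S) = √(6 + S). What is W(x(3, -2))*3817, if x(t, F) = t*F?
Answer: 0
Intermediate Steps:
x(t, F) = F*t
W(x(3, -2))*3817 = √(6 - 2*3)*3817 = √(6 - 6)*3817 = √0*3817 = 0*3817 = 0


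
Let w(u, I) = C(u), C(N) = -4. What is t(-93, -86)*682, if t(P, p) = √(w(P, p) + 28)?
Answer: 1364*√6 ≈ 3341.1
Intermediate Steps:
w(u, I) = -4
t(P, p) = 2*√6 (t(P, p) = √(-4 + 28) = √24 = 2*√6)
t(-93, -86)*682 = (2*√6)*682 = 1364*√6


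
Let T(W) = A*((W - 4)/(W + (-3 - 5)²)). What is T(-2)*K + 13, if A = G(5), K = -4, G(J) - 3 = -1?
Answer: 427/31 ≈ 13.774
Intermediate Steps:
G(J) = 2 (G(J) = 3 - 1 = 2)
A = 2
T(W) = 2*(-4 + W)/(64 + W) (T(W) = 2*((W - 4)/(W + (-3 - 5)²)) = 2*((-4 + W)/(W + (-8)²)) = 2*((-4 + W)/(W + 64)) = 2*((-4 + W)/(64 + W)) = 2*(-4 + W)/(64 + W))
T(-2)*K + 13 = (2*(-4 - 2)/(64 - 2))*(-4) + 13 = (2*(-6)/62)*(-4) + 13 = (2*(1/62)*(-6))*(-4) + 13 = -6/31*(-4) + 13 = 24/31 + 13 = 427/31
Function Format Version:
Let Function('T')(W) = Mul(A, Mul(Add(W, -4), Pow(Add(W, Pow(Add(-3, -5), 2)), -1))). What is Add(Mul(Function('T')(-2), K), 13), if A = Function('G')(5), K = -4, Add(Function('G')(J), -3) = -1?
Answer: Rational(427, 31) ≈ 13.774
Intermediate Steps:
Function('G')(J) = 2 (Function('G')(J) = Add(3, -1) = 2)
A = 2
Function('T')(W) = Mul(2, Pow(Add(64, W), -1), Add(-4, W)) (Function('T')(W) = Mul(2, Mul(Add(W, -4), Pow(Add(W, Pow(Add(-3, -5), 2)), -1))) = Mul(2, Mul(Add(-4, W), Pow(Add(W, Pow(-8, 2)), -1))) = Mul(2, Mul(Add(-4, W), Pow(Add(W, 64), -1))) = Mul(2, Mul(Add(-4, W), Pow(Add(64, W), -1))) = Mul(2, Mul(Pow(Add(64, W), -1), Add(-4, W))) = Mul(2, Pow(Add(64, W), -1), Add(-4, W)))
Add(Mul(Function('T')(-2), K), 13) = Add(Mul(Mul(2, Pow(Add(64, -2), -1), Add(-4, -2)), -4), 13) = Add(Mul(Mul(2, Pow(62, -1), -6), -4), 13) = Add(Mul(Mul(2, Rational(1, 62), -6), -4), 13) = Add(Mul(Rational(-6, 31), -4), 13) = Add(Rational(24, 31), 13) = Rational(427, 31)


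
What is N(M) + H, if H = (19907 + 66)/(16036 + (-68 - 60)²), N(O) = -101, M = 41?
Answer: -3254447/32420 ≈ -100.38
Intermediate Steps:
H = 19973/32420 (H = 19973/(16036 + (-128)²) = 19973/(16036 + 16384) = 19973/32420 ≈ 0.61607)
N(M) + H = -101 + 19973/32420 = -3254447/32420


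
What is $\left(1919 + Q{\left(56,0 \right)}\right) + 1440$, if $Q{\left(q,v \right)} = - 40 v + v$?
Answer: $3359$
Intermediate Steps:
$Q{\left(q,v \right)} = - 39 v$
$\left(1919 + Q{\left(56,0 \right)}\right) + 1440 = \left(1919 - 0\right) + 1440 = \left(1919 + 0\right) + 1440 = 1919 + 1440 = 3359$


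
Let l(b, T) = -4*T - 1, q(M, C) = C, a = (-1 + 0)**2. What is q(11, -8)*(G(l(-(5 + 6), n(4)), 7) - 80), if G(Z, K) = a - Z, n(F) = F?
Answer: 496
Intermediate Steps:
a = 1 (a = (-1)**2 = 1)
l(b, T) = -1 - 4*T
G(Z, K) = 1 - Z
q(11, -8)*(G(l(-(5 + 6), n(4)), 7) - 80) = -8*((1 - (-1 - 4*4)) - 80) = -8*((1 - (-1 - 16)) - 80) = -8*((1 - 1*(-17)) - 80) = -8*((1 + 17) - 80) = -8*(18 - 80) = -8*(-62) = 496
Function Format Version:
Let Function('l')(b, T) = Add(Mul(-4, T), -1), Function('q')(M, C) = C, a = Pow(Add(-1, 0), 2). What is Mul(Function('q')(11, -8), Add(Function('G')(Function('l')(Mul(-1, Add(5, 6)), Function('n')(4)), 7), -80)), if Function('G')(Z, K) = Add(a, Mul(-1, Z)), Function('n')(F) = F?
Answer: 496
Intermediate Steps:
a = 1 (a = Pow(-1, 2) = 1)
Function('l')(b, T) = Add(-1, Mul(-4, T))
Function('G')(Z, K) = Add(1, Mul(-1, Z))
Mul(Function('q')(11, -8), Add(Function('G')(Function('l')(Mul(-1, Add(5, 6)), Function('n')(4)), 7), -80)) = Mul(-8, Add(Add(1, Mul(-1, Add(-1, Mul(-4, 4)))), -80)) = Mul(-8, Add(Add(1, Mul(-1, Add(-1, -16))), -80)) = Mul(-8, Add(Add(1, Mul(-1, -17)), -80)) = Mul(-8, Add(Add(1, 17), -80)) = Mul(-8, Add(18, -80)) = Mul(-8, -62) = 496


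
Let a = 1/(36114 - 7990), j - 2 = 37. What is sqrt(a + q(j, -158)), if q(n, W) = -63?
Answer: I*sqrt(12457603141)/14062 ≈ 7.9372*I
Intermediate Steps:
j = 39 (j = 2 + 37 = 39)
a = 1/28124 ≈ 3.5557e-5
sqrt(a + q(j, -158)) = sqrt(1/28124 - 63) = sqrt(-1771811/28124) = I*sqrt(12457603141)/14062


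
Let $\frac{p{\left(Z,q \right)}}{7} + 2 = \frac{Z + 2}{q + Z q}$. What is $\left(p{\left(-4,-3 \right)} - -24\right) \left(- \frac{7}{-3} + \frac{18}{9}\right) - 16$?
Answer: $\frac{556}{27} \approx 20.593$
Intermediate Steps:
$p{\left(Z,q \right)} = -14 + \frac{7 \left(2 + Z\right)}{q + Z q}$ ($p{\left(Z,q \right)} = -14 + 7 \frac{Z + 2}{q + Z q} = -14 + 7 \frac{2 + Z}{q + Z q} = -14 + \frac{7 \left(2 + Z\right)}{q + Z q}$)
$\left(p{\left(-4,-3 \right)} - -24\right) \left(- \frac{7}{-3} + \frac{18}{9}\right) - 16 = \left(\frac{7 \left(2 - 4 - -6 - \left(-8\right) \left(-3\right)\right)}{\left(-3\right) \left(1 - 4\right)} - -24\right) \left(- \frac{7}{-3} + \frac{18}{9}\right) - 16 = \left(7 \left(- \frac{1}{3}\right) \frac{1}{-3} \left(2 - 4 + 6 - 24\right) + 24\right) \left(\left(-7\right) \left(- \frac{1}{3}\right) + 18 \cdot \frac{1}{9}\right) - 16 = \left(7 \left(- \frac{1}{3}\right) \left(- \frac{1}{3}\right) \left(-20\right) + 24\right) \left(\frac{7}{3} + 2\right) - 16 = \left(- \frac{140}{9} + 24\right) \frac{13}{3} - 16 = \frac{76}{9} \cdot \frac{13}{3} - 16 = \frac{988}{27} - 16 = \frac{556}{27}$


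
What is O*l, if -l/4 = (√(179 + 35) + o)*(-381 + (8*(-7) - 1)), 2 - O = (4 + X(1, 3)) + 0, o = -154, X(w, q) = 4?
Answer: 1618848 - 10512*√214 ≈ 1.4651e+6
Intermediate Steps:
O = -6 (O = 2 - ((4 + 4) + 0) = 2 - (8 + 0) = 2 - 1*8 = 2 - 8 = -6)
l = -269808 + 1752*√214 (l = -4*(√(179 + 35) - 154)*(-381 + (8*(-7) - 1)) = -4*(√214 - 154)*(-381 + (-56 - 1)) = -4*(-154 + √214)*(-381 - 57) = -4*(-154 + √214)*(-438) = -4*(67452 - 438*√214) = -269808 + 1752*√214 ≈ -2.4418e+5)
O*l = -6*(-269808 + 1752*√214) = 1618848 - 10512*√214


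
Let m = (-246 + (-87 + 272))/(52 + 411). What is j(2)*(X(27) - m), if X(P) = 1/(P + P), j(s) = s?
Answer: 3757/12501 ≈ 0.30054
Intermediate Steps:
X(P) = 1/(2*P)
m = -61/463 (m = (-246 + 185)/463 = -61*1/463 = -61/463 ≈ -0.13175)
j(2)*(X(27) - m) = 2*((½)/27 - 1*(-61/463)) = 2*((½)*(1/27) + 61/463) = 2*(1/54 + 61/463) = 2*(3757/25002) = 3757/12501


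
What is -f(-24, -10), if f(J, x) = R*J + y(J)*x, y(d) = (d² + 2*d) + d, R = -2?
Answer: 4992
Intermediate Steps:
y(d) = d² + 3*d
f(J, x) = -2*J + J*x*(3 + J) (f(J, x) = -2*J + (J*(3 + J))*x = -2*J + J*x*(3 + J))
-f(-24, -10) = -(-24)*(-2 - 10*(3 - 24)) = -(-24)*(-2 - 10*(-21)) = -(-24)*(-2 + 210) = -(-24)*208 = -1*(-4992) = 4992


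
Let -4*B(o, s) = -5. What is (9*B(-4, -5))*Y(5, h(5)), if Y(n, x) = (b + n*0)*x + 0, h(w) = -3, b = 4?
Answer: -135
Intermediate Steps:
B(o, s) = 5/4 (B(o, s) = -1/4*(-5) = 5/4)
Y(n, x) = 4*x (Y(n, x) = (4 + n*0)*x + 0 = (4 + 0)*x + 0 = 4*x + 0 = 4*x)
(9*B(-4, -5))*Y(5, h(5)) = (9*(5/4))*(4*(-3)) = (45/4)*(-12) = -135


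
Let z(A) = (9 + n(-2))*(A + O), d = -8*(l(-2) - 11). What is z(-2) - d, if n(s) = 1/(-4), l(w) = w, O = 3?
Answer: -381/4 ≈ -95.250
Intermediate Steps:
d = 104 (d = -8*(-2 - 11) = -8*(-13) = 104)
n(s) = -¼
z(A) = 105/4 + 35*A/4 (z(A) = (9 - ¼)*(A + 3) = 35*(3 + A)/4 = 105/4 + 35*A/4)
z(-2) - d = (105/4 + (35/4)*(-2)) - 1*104 = (105/4 - 35/2) - 104 = 35/4 - 104 = -381/4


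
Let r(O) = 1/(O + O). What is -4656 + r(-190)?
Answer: -1769281/380 ≈ -4656.0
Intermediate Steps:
r(O) = 1/(2*O)
-4656 + r(-190) = -4656 + (½)/(-190) = -4656 + (½)*(-1/190) = -4656 - 1/380 = -1769281/380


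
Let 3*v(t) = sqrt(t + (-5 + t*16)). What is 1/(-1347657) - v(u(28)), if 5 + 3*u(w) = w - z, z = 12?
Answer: -1/1347657 - 2*sqrt(129)/9 ≈ -2.5240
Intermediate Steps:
u(w) = -17/3 + w/3 (u(w) = -5/3 + (w - 1*12)/3 = -5/3 + (w - 12)/3 = -5/3 + (-12 + w)/3 = -5/3 + (-4 + w/3) = -17/3 + w/3)
v(t) = sqrt(-5 + 17*t)/3 (v(t) = sqrt(t + (-5 + t*16))/3 = sqrt(t + (-5 + 16*t))/3 = sqrt(-5 + 17*t)/3)
1/(-1347657) - v(u(28)) = 1/(-1347657) - sqrt(-5 + 17*(-17/3 + (1/3)*28))/3 = -1/1347657 - sqrt(-5 + 17*(-17/3 + 28/3))/3 = -1/1347657 - sqrt(-5 + 17*(11/3))/3 = -1/1347657 - sqrt(-5 + 187/3)/3 = -1/1347657 - sqrt(172/3)/3 = -1/1347657 - 2*sqrt(129)/3/3 = -1/1347657 - 2*sqrt(129)/9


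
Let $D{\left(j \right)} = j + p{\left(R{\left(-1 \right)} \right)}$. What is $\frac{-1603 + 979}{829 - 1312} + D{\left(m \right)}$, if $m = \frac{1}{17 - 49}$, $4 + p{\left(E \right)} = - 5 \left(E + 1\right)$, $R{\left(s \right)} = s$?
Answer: $- \frac{14113}{5152} \approx -2.7393$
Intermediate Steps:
$p{\left(E \right)} = -9 - 5 E$ ($p{\left(E \right)} = -4 - 5 \left(E + 1\right) = -4 - 5 \left(1 + E\right) = -4 - \left(5 + 5 E\right) = -9 - 5 E$)
$m = - \frac{1}{32}$ ($m = \frac{1}{-32} = - \frac{1}{32} \approx -0.03125$)
$D{\left(j \right)} = -4 + j$ ($D{\left(j \right)} = j - 4 = -4 + j$)
$\frac{-1603 + 979}{829 - 1312} + D{\left(m \right)} = \frac{-1603 + 979}{829 - 1312} - \frac{129}{32} = - \frac{624}{-483} - \frac{129}{32} = \left(-624\right) \left(- \frac{1}{483}\right) - \frac{129}{32} = \frac{208}{161} - \frac{129}{32} = - \frac{14113}{5152}$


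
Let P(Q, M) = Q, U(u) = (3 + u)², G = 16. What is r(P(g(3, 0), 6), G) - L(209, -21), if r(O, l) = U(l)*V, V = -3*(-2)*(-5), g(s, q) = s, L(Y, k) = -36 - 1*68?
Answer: -10726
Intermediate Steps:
L(Y, k) = -104 (L(Y, k) = -36 - 68 = -104)
V = -30 (V = 6*(-5) = -30)
r(O, l) = -30*(3 + l)² (r(O, l) = (3 + l)²*(-30) = -30*(3 + l)²)
r(P(g(3, 0), 6), G) - L(209, -21) = -30*(3 + 16)² - 1*(-104) = -30*19² + 104 = -30*361 + 104 = -10830 + 104 = -10726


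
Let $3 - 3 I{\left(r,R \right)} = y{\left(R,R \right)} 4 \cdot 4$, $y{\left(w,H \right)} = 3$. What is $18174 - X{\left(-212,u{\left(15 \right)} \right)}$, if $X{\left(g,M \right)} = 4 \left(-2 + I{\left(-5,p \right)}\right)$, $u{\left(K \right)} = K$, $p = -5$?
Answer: $18242$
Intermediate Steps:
$I{\left(r,R \right)} = -15$ ($I{\left(r,R \right)} = 1 - \frac{3 \cdot 4 \cdot 4}{3} = 1 - \frac{12 \cdot 4}{3} = 1 - 16 = -15$)
$X{\left(g,M \right)} = -68$ ($X{\left(g,M \right)} = 4 \left(-2 - 15\right) = 4 \left(-17\right) = -68$)
$18174 - X{\left(-212,u{\left(15 \right)} \right)} = 18174 - -68 = 18174 + 68 = 18242$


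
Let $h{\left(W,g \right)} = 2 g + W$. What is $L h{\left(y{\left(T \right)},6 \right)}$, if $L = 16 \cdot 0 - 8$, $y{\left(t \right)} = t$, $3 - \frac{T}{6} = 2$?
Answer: $-144$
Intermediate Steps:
$T = 6$ ($T = 18 - 12 = 6$)
$h{\left(W,g \right)} = W + 2 g$
$L = -8$ ($L = 0 - 8 = -8$)
$L h{\left(y{\left(T \right)},6 \right)} = - 8 \left(6 + 2 \cdot 6\right) = - 8 \left(6 + 12\right) = \left(-8\right) 18 = -144$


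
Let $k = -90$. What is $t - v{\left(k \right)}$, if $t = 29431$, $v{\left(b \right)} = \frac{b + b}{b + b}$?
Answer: $29430$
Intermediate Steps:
$v{\left(b \right)} = 1$ ($v{\left(b \right)} = \frac{2 b}{2 b} = 2 b \frac{1}{2 b} = 1$)
$t - v{\left(k \right)} = 29431 - 1 = 29430$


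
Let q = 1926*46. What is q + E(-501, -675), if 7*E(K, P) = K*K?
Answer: 871173/7 ≈ 1.2445e+5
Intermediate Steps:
q = 88596
E(K, P) = K²/7 (E(K, P) = (K*K)/7 = K²/7)
q + E(-501, -675) = 88596 + (⅐)*(-501)² = 88596 + (⅐)*251001 = 88596 + 251001/7 = 871173/7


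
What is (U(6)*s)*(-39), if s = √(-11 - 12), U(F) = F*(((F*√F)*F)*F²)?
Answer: -303264*I*√138 ≈ -3.5625e+6*I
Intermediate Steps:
U(F) = F^(11/2) (U(F) = F*((F^(3/2)*F)*F²) = F*(F^(5/2)*F²) = F*F^(9/2) = F^(11/2))
s = I*√23 (s = √(-23) = I*√23 ≈ 4.7958*I)
(U(6)*s)*(-39) = (6^(11/2)*(I*√23))*(-39) = ((7776*√6)*(I*√23))*(-39) = (7776*I*√138)*(-39) = -303264*I*√138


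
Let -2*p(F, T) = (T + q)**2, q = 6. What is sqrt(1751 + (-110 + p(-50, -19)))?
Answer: sqrt(6226)/2 ≈ 39.453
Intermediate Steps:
p(F, T) = -(6 + T)**2/2 (p(F, T) = -(T + 6)**2/2 = -(6 + T)**2/2)
sqrt(1751 + (-110 + p(-50, -19))) = sqrt(1751 + (-110 - (6 - 19)**2/2)) = sqrt(1751 + (-110 - 1/2*(-13)**2)) = sqrt(1751 + (-110 - 1/2*169)) = sqrt(1751 + (-110 - 169/2)) = sqrt(1751 - 389/2) = sqrt(3113/2) = sqrt(6226)/2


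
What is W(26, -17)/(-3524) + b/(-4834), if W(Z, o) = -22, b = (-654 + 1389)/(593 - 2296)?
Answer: 22962598/3626329031 ≈ 0.0063322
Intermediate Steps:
b = -735/1703 (b = 735/(-1703) = 735*(-1/1703) = -735/1703 ≈ -0.43159)
W(26, -17)/(-3524) + b/(-4834) = -22/(-3524) - 735/1703/(-4834) = -22*(-1/3524) - 735/1703*(-1/4834) = 11/1762 + 735/8232302 = 22962598/3626329031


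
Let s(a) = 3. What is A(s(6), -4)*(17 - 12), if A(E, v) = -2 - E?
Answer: -25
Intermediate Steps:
A(s(6), -4)*(17 - 12) = (-2 - 1*3)*(17 - 12) = (-2 - 3)*5 = -5*5 = -25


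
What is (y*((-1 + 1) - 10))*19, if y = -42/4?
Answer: 1995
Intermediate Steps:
y = -21/2 (y = -42*1/4 = -21/2 ≈ -10.500)
(y*((-1 + 1) - 10))*19 = -21*((-1 + 1) - 10)/2*19 = -21*(0 - 10)/2*19 = -21/2*(-10)*19 = 105*19 = 1995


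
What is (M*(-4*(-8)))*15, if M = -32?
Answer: -15360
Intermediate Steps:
(M*(-4*(-8)))*15 = -(-128)*(-8)*15 = -32*32*15 = -1024*15 = -15360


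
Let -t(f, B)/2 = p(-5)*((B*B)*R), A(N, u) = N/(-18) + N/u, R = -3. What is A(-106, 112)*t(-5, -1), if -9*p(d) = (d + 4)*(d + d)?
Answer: -12455/378 ≈ -32.950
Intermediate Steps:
p(d) = -2*d*(4 + d)/9 (p(d) = -(d + 4)*(d + d)/9 = -(4 + d)*2*d/9 = -2*d*(4 + d)/9)
A(N, u) = -N/18 + N/u (A(N, u) = N*(-1/18) + N/u = -N/18 + N/u)
t(f, B) = -20*B**2/3 (t(f, B) = -2*(-2/9*(-5)*(4 - 5))*(B*B)*(-3) = -2*(-2/9*(-5)*(-1))*B**2*(-3) = -(-20)*(-3*B**2)/9 = -20*B**2/3)
A(-106, 112)*t(-5, -1) = (-1/18*(-106) - 106/112)*(-20/3*(-1)**2) = (53/9 - 106*1/112)*(-20/3*1) = (53/9 - 53/56)*(-20/3) = (2491/504)*(-20/3) = -12455/378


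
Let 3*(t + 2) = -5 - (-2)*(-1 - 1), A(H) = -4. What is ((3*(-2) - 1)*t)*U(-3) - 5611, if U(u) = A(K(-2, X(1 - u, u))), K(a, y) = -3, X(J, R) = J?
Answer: -5751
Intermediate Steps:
U(u) = -4
t = -5 (t = -2 + (-5 - (-2)*(-1 - 1))/3 = -2 + (-5 - (-2)*(-2))/3 = -2 + (-5 - 1*4)/3 = -2 + (-5 - 4)/3 = -2 + (⅓)*(-9) = -2 - 3 = -5)
((3*(-2) - 1)*t)*U(-3) - 5611 = ((3*(-2) - 1)*(-5))*(-4) - 5611 = ((-6 - 1)*(-5))*(-4) - 5611 = -7*(-5)*(-4) - 5611 = 35*(-4) - 5611 = -140 - 5611 = -5751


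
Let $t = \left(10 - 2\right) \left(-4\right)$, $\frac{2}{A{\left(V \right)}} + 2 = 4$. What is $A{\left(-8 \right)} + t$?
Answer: $-31$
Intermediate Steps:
$A{\left(V \right)} = 1$ ($A{\left(V \right)} = \frac{2}{-2 + 4} = \frac{2}{2} = 2 \cdot \frac{1}{2} = 1$)
$t = -32$ ($t = 8 \left(-4\right) = -32$)
$A{\left(-8 \right)} + t = 1 - 32 = -31$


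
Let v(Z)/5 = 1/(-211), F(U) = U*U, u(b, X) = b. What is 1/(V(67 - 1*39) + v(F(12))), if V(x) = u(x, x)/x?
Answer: 211/206 ≈ 1.0243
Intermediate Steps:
F(U) = U²
V(x) = 1 (V(x) = x/x = 1)
v(Z) = -5/211 (v(Z) = 5/(-211) = 5*(-1/211) = -5/211)
1/(V(67 - 1*39) + v(F(12))) = 1/(1 - 5/211) = 1/(206/211) = 211/206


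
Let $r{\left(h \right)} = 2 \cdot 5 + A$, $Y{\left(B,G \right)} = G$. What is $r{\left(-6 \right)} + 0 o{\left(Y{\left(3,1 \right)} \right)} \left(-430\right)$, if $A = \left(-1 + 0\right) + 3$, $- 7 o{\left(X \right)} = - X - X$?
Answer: $12$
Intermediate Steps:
$o{\left(X \right)} = \frac{2 X}{7}$ ($o{\left(X \right)} = - \frac{- X - X}{7} = - \frac{\left(-2\right) X}{7} = \frac{2 X}{7}$)
$A = 2$ ($A = -1 + 3 = 2$)
$r{\left(h \right)} = 12$ ($r{\left(h \right)} = 2 \cdot 5 + 2 = 10 + 2 = 12$)
$r{\left(-6 \right)} + 0 o{\left(Y{\left(3,1 \right)} \right)} \left(-430\right) = 12 + 0 \cdot \frac{2}{7} \cdot 1 \left(-430\right) = 12 + 0 \cdot \frac{2}{7} \left(-430\right) = 12 + 0 \left(-430\right) = 12 + 0 = 12$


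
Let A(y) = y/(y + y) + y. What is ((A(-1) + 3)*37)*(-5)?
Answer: -925/2 ≈ -462.50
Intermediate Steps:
A(y) = ½ + y (A(y) = y/((2*y)) + y = y*(1/(2*y)) + y = ½ + y)
((A(-1) + 3)*37)*(-5) = (((½ - 1) + 3)*37)*(-5) = ((-½ + 3)*37)*(-5) = ((5/2)*37)*(-5) = (185/2)*(-5) = -925/2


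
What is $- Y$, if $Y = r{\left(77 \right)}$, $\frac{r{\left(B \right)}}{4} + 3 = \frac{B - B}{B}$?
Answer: $12$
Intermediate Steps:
$r{\left(B \right)} = -12$ ($r{\left(B \right)} = -12 + 4 \frac{B - B}{B} = -12 + 4 \frac{0}{B} = -12 + 4 \cdot 0 = -12 + 0 = -12$)
$Y = -12$
$- Y = \left(-1\right) \left(-12\right) = 12$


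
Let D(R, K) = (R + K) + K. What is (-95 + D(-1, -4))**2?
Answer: 10816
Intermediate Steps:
D(R, K) = R + 2*K (D(R, K) = (K + R) + K = R + 2*K)
(-95 + D(-1, -4))**2 = (-95 + (-1 + 2*(-4)))**2 = (-95 + (-1 - 8))**2 = (-95 - 9)**2 = (-104)**2 = 10816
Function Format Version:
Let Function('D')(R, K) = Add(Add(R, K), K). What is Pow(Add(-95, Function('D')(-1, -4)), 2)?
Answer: 10816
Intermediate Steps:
Function('D')(R, K) = Add(R, Mul(2, K)) (Function('D')(R, K) = Add(Add(K, R), K) = Add(R, Mul(2, K)))
Pow(Add(-95, Function('D')(-1, -4)), 2) = Pow(Add(-95, Add(-1, Mul(2, -4))), 2) = Pow(Add(-95, Add(-1, -8)), 2) = Pow(Add(-95, -9), 2) = Pow(-104, 2) = 10816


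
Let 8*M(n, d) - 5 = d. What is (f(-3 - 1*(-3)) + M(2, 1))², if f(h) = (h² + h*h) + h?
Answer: 9/16 ≈ 0.56250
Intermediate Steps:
f(h) = h + 2*h² (f(h) = (h² + h²) + h = 2*h² + h = h + 2*h²)
M(n, d) = 5/8 + d/8
(f(-3 - 1*(-3)) + M(2, 1))² = ((-3 - 1*(-3))*(1 + 2*(-3 - 1*(-3))) + (5/8 + (⅛)*1))² = ((-3 + 3)*(1 + 2*(-3 + 3)) + (5/8 + ⅛))² = (0*(1 + 2*0) + ¾)² = (0*(1 + 0) + ¾)² = (0*1 + ¾)² = (0 + ¾)² = (¾)² = 9/16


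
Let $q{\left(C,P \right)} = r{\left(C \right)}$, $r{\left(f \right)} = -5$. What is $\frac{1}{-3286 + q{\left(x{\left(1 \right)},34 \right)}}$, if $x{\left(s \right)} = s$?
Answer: $- \frac{1}{3291} \approx -0.00030386$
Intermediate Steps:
$q{\left(C,P \right)} = -5$
$\frac{1}{-3286 + q{\left(x{\left(1 \right)},34 \right)}} = \frac{1}{-3286 - 5} = \frac{1}{-3291} = - \frac{1}{3291}$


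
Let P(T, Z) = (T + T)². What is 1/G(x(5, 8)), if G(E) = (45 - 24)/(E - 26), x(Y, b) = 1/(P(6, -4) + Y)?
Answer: -1291/1043 ≈ -1.2378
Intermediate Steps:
P(T, Z) = 4*T² (P(T, Z) = (2*T)² = 4*T²)
x(Y, b) = 1/(144 + Y) (x(Y, b) = 1/(4*6² + Y) = 1/(4*36 + Y) = 1/(144 + Y))
G(E) = 21/(-26 + E)
1/G(x(5, 8)) = 1/(21/(-26 + 1/(144 + 5))) = 1/(21/(-26 + 1/149)) = 1/(21/(-3873/149)) = 1/(21*(-149/3873)) = 1/(-1043/1291) = -1291/1043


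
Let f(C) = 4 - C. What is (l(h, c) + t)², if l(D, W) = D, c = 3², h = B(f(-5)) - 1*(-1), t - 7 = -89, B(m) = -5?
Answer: 7396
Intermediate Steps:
t = -82 (t = 7 - 89 = -82)
h = -4 (h = -5 - 1*(-1) = -5 + 1 = -4)
c = 9
(l(h, c) + t)² = (-4 - 82)² = (-86)² = 7396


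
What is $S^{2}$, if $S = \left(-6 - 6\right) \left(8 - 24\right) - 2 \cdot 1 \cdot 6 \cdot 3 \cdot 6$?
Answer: $576$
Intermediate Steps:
$S = -24$ ($S = \left(-12\right) \left(-16\right) - 2 \cdot 18 \cdot 6 = 192 - 2 \cdot 108 = 192 - 216 = -24$)
$S^{2} = \left(-24\right)^{2} = 576$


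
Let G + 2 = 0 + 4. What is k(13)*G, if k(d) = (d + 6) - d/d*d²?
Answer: -300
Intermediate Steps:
G = 2 (G = -2 + (0 + 4) = -2 + 4 = 2)
k(d) = 6 + d - d² (k(d) = (6 + d) - d² = 6 + d - d²)
k(13)*G = (6 + 13 - 1*13²)*2 = (6 + 13 - 1*169)*2 = (6 + 13 - 169)*2 = -150*2 = -300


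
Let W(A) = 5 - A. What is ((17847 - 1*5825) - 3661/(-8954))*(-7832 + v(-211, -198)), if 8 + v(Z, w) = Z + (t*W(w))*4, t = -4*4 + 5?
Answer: -49410729891/242 ≈ -2.0418e+8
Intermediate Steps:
t = -11 (t = -16 + 5 = -11)
v(Z, w) = -228 + Z + 44*w (v(Z, w) = -8 + (Z - 11*(5 - w)*4) = -8 + (Z + (-55 + 11*w)*4) = -8 + (Z + (-220 + 44*w)) = -8 + (-220 + Z + 44*w) = -228 + Z + 44*w)
((17847 - 1*5825) - 3661/(-8954))*(-7832 + v(-211, -198)) = ((17847 - 1*5825) - 3661/(-8954))*(-7832 + (-228 - 211 + 44*(-198))) = ((17847 - 5825) - 3661*(-1/8954))*(-7832 + (-228 - 211 - 8712)) = (12022 + 3661/8954)*(-7832 - 9151) = (107648649/8954)*(-16983) = -49410729891/242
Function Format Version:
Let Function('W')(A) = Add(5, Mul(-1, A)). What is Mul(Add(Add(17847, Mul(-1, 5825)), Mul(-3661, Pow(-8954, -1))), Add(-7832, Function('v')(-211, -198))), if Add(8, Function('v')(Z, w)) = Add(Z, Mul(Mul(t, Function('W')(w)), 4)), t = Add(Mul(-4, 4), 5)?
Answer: Rational(-49410729891, 242) ≈ -2.0418e+8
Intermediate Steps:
t = -11 (t = Add(-16, 5) = -11)
Function('v')(Z, w) = Add(-228, Z, Mul(44, w)) (Function('v')(Z, w) = Add(-8, Add(Z, Mul(Mul(-11, Add(5, Mul(-1, w))), 4))) = Add(-8, Add(Z, Mul(Add(-55, Mul(11, w)), 4))) = Add(-8, Add(Z, Add(-220, Mul(44, w)))) = Add(-8, Add(-220, Z, Mul(44, w))) = Add(-228, Z, Mul(44, w)))
Mul(Add(Add(17847, Mul(-1, 5825)), Mul(-3661, Pow(-8954, -1))), Add(-7832, Function('v')(-211, -198))) = Mul(Add(Add(17847, Mul(-1, 5825)), Mul(-3661, Pow(-8954, -1))), Add(-7832, Add(-228, -211, Mul(44, -198)))) = Mul(Add(Add(17847, -5825), Mul(-3661, Rational(-1, 8954))), Add(-7832, Add(-228, -211, -8712))) = Mul(Add(12022, Rational(3661, 8954)), Add(-7832, -9151)) = Mul(Rational(107648649, 8954), -16983) = Rational(-49410729891, 242)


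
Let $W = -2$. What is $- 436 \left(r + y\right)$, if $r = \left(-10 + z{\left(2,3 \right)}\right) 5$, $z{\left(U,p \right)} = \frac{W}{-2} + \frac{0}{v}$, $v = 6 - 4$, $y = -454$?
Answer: $217564$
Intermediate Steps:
$v = 2$ ($v = 6 - 4 = 2$)
$z{\left(U,p \right)} = 1$ ($z{\left(U,p \right)} = - \frac{2}{-2} + \frac{0}{2} = \left(-2\right) \left(- \frac{1}{2}\right) + 0 \cdot \frac{1}{2} = 1 + 0 = 1$)
$r = -45$ ($r = \left(-10 + 1\right) 5 = \left(-9\right) 5 = -45$)
$- 436 \left(r + y\right) = - 436 \left(-45 - 454\right) = \left(-436\right) \left(-499\right) = 217564$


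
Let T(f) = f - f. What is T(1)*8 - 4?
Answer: -4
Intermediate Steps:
T(f) = 0
T(1)*8 - 4 = 0*8 - 4 = 0 - 4 = -4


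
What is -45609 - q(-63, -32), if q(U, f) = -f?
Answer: -45641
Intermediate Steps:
-45609 - q(-63, -32) = -45609 - (-1)*(-32) = -45609 - 1*32 = -45609 - 32 = -45641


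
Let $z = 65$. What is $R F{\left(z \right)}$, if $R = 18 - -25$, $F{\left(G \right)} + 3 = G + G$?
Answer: $5461$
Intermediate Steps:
$F{\left(G \right)} = -3 + 2 G$ ($F{\left(G \right)} = -3 + \left(G + G\right) = -3 + 2 G$)
$R = 43$ ($R = 18 + 25 = 43$)
$R F{\left(z \right)} = 43 \left(-3 + 2 \cdot 65\right) = 43 \left(-3 + 130\right) = 43 \cdot 127 = 5461$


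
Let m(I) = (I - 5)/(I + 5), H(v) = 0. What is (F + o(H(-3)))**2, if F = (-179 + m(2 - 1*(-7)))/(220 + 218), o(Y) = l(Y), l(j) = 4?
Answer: 13476241/1044484 ≈ 12.902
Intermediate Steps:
o(Y) = 4
m(I) = (-5 + I)/(5 + I)
F = -417/1022 (F = (-179 + (-5 + (2 - 1*(-7)))/(5 + (2 - 1*(-7))))/(220 + 218) = (-179 + (-5 + (2 + 7))/(5 + (2 + 7)))/438 = (-179 + (-5 + 9)/(5 + 9))*(1/438) = (-179 + 4/14)*(1/438) = (-179 + (1/14)*4)*(1/438) = (-179 + 2/7)*(1/438) = -1251/7*1/438 = -417/1022 ≈ -0.40802)
(F + o(H(-3)))**2 = (-417/1022 + 4)**2 = (3671/1022)**2 = 13476241/1044484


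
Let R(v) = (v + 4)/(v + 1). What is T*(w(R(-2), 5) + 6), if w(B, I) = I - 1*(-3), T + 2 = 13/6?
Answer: 7/3 ≈ 2.3333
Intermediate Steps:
R(v) = (4 + v)/(1 + v)
T = 1/6 (T = -2 + 13/6 = 1/6 ≈ 0.16667)
w(B, I) = 3 + I (w(B, I) = I + 3 = 3 + I)
T*(w(R(-2), 5) + 6) = ((3 + 5) + 6)/6 = (8 + 6)/6 = (1/6)*14 = 7/3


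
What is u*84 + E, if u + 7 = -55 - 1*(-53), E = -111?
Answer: -867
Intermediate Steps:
u = -9 (u = -7 + (-55 - 1*(-53)) = -7 + (-55 + 53) = -7 - 2 = -9)
u*84 + E = -9*84 - 111 = -756 - 111 = -867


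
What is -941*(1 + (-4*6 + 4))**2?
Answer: -339701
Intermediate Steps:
-941*(1 + (-4*6 + 4))**2 = -941*(1 + (-24 + 4))**2 = -941*(1 - 20)**2 = -941*(-19)**2 = -941*361 = -339701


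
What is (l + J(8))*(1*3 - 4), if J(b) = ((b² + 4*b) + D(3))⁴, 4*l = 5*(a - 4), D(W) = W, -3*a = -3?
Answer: -384238389/4 ≈ -9.6060e+7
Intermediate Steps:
a = 1 (a = -⅓*(-3) = 1)
l = -15/4 (l = (5*(1 - 4))/4 = (5*(-3))/4 = (¼)*(-15) = -15/4 ≈ -3.7500)
J(b) = (3 + b² + 4*b)⁴ (J(b) = ((b² + 4*b) + 3)⁴ = (3 + b² + 4*b)⁴)
(l + J(8))*(1*3 - 4) = (-15/4 + (3 + 8² + 4*8)⁴)*(1*3 - 4) = (-15/4 + (3 + 64 + 32)⁴)*(3 - 4) = (-15/4 + 99⁴)*(-1) = (-15/4 + 96059601)*(-1) = (384238389/4)*(-1) = -384238389/4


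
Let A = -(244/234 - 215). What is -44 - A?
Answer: -30181/117 ≈ -257.96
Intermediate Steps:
A = 25033/117 (A = -(244*(1/234) - 215) = -(122/117 - 215) = -1*(-25033/117) = 25033/117 ≈ 213.96)
-44 - A = -44 - 1*25033/117 = -44 - 25033/117 = -30181/117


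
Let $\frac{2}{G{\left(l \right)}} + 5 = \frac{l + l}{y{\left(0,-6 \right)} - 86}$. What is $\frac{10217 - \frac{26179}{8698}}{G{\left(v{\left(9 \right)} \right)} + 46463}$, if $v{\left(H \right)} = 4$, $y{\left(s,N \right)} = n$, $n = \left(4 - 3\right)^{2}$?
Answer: $\frac{38468277271}{174989051682} \approx 0.21983$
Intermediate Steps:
$n = 1$ ($n = 1^{2} = 1$)
$y{\left(s,N \right)} = 1$
$G{\left(l \right)} = \frac{2}{-5 - \frac{2 l}{85}}$ ($G{\left(l \right)} = \frac{2}{-5 + \frac{l + l}{1 - 86}} = \frac{2}{-5 + \frac{2 l}{-85}} = \frac{2}{-5 + 2 l \left(- \frac{1}{85}\right)} = \frac{2}{-5 - \frac{2 l}{85}}$)
$\frac{10217 - \frac{26179}{8698}}{G{\left(v{\left(9 \right)} \right)} + 46463} = \frac{10217 - \frac{26179}{8698}}{- \frac{170}{425 + 2 \cdot 4} + 46463} = \frac{10217 - \frac{26179}{8698}}{- \frac{170}{425 + 8} + 46463} = \frac{10217 - \frac{26179}{8698}}{- \frac{170}{433} + 46463} = \frac{88841287}{8698 \left(\left(-170\right) \frac{1}{433} + 46463\right)} = \frac{88841287}{8698 \left(- \frac{170}{433} + 46463\right)} = \frac{88841287}{8698 \cdot \frac{20118309}{433}} = \frac{88841287}{8698} \cdot \frac{433}{20118309} = \frac{38468277271}{174989051682}$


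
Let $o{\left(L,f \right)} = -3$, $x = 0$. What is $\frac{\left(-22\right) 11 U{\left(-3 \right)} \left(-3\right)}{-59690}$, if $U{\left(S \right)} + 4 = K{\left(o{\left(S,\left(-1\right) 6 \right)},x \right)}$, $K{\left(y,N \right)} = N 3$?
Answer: $\frac{1452}{29845} \approx 0.048651$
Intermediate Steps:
$K{\left(y,N \right)} = 3 N$
$U{\left(S \right)} = -4$ ($U{\left(S \right)} = -4 + 3 \cdot 0 = -4 + 0 = -4$)
$\frac{\left(-22\right) 11 U{\left(-3 \right)} \left(-3\right)}{-59690} = \frac{\left(-22\right) 11 \left(-4\right) \left(-3\right)}{-59690} = - 22 \left(\left(-44\right) \left(-3\right)\right) \left(- \frac{1}{59690}\right) = \left(-22\right) 132 \left(- \frac{1}{59690}\right) = \left(-2904\right) \left(- \frac{1}{59690}\right) = \frac{1452}{29845}$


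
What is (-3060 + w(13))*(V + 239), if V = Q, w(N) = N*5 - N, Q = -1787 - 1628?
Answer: 9553408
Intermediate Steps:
Q = -3415
w(N) = 4*N (w(N) = 5*N - N = 4*N)
V = -3415
(-3060 + w(13))*(V + 239) = (-3060 + 4*13)*(-3415 + 239) = (-3060 + 52)*(-3176) = -3008*(-3176) = 9553408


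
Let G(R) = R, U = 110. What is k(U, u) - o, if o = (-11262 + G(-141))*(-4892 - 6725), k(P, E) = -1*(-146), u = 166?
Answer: -132468505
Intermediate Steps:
k(P, E) = 146
o = 132468651 (o = (-11262 - 141)*(-4892 - 6725) = -11403*(-11617) = 132468651)
k(U, u) - o = 146 - 1*132468651 = 146 - 132468651 = -132468505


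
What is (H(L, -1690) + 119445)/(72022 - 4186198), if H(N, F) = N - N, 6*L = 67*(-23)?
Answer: -39815/1371392 ≈ -0.029033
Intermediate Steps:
L = -1541/6 (L = (67*(-23))/6 = (⅙)*(-1541) = -1541/6 ≈ -256.83)
H(N, F) = 0
(H(L, -1690) + 119445)/(72022 - 4186198) = (0 + 119445)/(72022 - 4186198) = 119445/(-4114176) = 119445*(-1/4114176) = -39815/1371392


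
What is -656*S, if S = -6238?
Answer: 4092128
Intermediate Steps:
-656*S = -656*(-6238) = 4092128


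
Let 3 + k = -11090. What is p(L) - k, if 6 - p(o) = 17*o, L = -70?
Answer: 12289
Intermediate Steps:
k = -11093 (k = -3 - 11090 = -11093)
p(o) = 6 - 17*o
p(L) - k = (6 - 17*(-70)) - 1*(-11093) = (6 + 1190) + 11093 = 1196 + 11093 = 12289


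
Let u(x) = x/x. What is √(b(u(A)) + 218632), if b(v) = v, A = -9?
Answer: √218633 ≈ 467.58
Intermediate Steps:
u(x) = 1
√(b(u(A)) + 218632) = √(1 + 218632) = √218633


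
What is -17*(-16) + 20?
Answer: 292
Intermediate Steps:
-17*(-16) + 20 = 272 + 20 = 292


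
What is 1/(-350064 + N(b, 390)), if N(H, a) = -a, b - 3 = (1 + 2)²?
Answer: -1/350454 ≈ -2.8534e-6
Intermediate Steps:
b = 12 (b = 3 + (1 + 2)² = 3 + 3² = 3 + 9 = 12)
1/(-350064 + N(b, 390)) = 1/(-350064 - 1*390) = 1/(-350064 - 390) = 1/(-350454) = -1/350454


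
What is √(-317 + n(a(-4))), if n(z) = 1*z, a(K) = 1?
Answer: 2*I*√79 ≈ 17.776*I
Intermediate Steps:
n(z) = z
√(-317 + n(a(-4))) = √(-317 + 1) = √(-316) = 2*I*√79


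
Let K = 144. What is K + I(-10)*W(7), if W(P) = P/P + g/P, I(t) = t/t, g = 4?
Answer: 1019/7 ≈ 145.57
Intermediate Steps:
I(t) = 1
W(P) = 1 + 4/P (W(P) = P/P + 4/P = 1 + 4/P)
K + I(-10)*W(7) = 144 + 1*((4 + 7)/7) = 144 + 1*((⅐)*11) = 144 + 1*(11/7) = 144 + 11/7 = 1019/7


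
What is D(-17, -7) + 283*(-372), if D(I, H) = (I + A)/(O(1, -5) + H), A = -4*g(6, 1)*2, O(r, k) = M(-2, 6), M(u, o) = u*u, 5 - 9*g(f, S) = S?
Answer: -2842267/27 ≈ -1.0527e+5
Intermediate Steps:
g(f, S) = 5/9 - S/9
M(u, o) = u²
O(r, k) = 4 (O(r, k) = (-2)² = 4)
A = -32/9 (A = -4*(5/9 - ⅑*1)*2 = -4*(5/9 - ⅑)*2 = -4*4/9*2 = -16/9*2 = -32/9 ≈ -3.5556)
D(I, H) = (-32/9 + I)/(4 + H) (D(I, H) = (I - 32/9)/(4 + H) = (-32/9 + I)/(4 + H))
D(-17, -7) + 283*(-372) = (-32/9 - 17)/(4 - 7) + 283*(-372) = -185/9/(-3) - 105276 = -⅓*(-185/9) - 105276 = 185/27 - 105276 = -2842267/27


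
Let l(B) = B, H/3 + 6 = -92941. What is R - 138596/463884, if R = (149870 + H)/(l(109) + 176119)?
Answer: -21063019813/20437337388 ≈ -1.0306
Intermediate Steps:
H = -278841 (H = -18 + 3*(-92941) = -18 - 278823 = -278841)
R = -128971/176228 (R = (149870 - 278841)/(109 + 176119) = -128971/176228 ≈ -0.73184)
R - 138596/463884 = -128971/176228 - 138596/463884 = -128971/176228 - 138596*1/463884 = -128971/176228 - 34649/115971 = -21063019813/20437337388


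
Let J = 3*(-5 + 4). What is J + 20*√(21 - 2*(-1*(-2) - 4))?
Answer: 97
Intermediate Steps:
J = -3 (J = 3*(-1) = -3)
J + 20*√(21 - 2*(-1*(-2) - 4)) = -3 + 20*√(21 - 2*(-1*(-2) - 4)) = -3 + 20*√(21 - 2*(2 - 4)) = -3 + 20*√(21 - 2*(-2)) = -3 + 20*√(21 + 4) = -3 + 20*√25 = -3 + 20*5 = -3 + 100 = 97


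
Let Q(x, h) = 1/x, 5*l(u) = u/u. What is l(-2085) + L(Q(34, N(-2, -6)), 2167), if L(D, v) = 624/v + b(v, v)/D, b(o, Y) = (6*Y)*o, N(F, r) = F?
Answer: 10379511297547/10835 ≈ 9.5796e+8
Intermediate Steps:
l(u) = ⅕ (l(u) = (u/u)/5 = (⅕)*1 = ⅕)
b(o, Y) = 6*Y*o
L(D, v) = 624/v + 6*v²/D (L(D, v) = 624/v + (6*v*v)/D = 624/v + (6*v²)/D = 624/v + 6*v²/D)
l(-2085) + L(Q(34, N(-2, -6)), 2167) = ⅕ + (624/2167 + 6*2167²/1/34) = ⅕ + (624*(1/2167) + 6*4695889/(1/34)) = ⅕ + (624/2167 + 6*34*4695889) = ⅕ + (624/2167 + 957961356) = ⅕ + 2075902259076/2167 = 10379511297547/10835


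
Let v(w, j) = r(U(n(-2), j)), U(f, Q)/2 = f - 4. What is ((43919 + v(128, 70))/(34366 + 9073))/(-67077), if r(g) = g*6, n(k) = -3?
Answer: -3985/264887073 ≈ -1.5044e-5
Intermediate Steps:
U(f, Q) = -8 + 2*f (U(f, Q) = 2*(f - 4) = 2*(-4 + f) = -8 + 2*f)
r(g) = 6*g
v(w, j) = -84 (v(w, j) = 6*(-8 + 2*(-3)) = 6*(-8 - 6) = 6*(-14) = -84)
((43919 + v(128, 70))/(34366 + 9073))/(-67077) = ((43919 - 84)/(34366 + 9073))/(-67077) = (43835/43439)*(-1/67077) = (43835*(1/43439))*(-1/67077) = (3985/3949)*(-1/67077) = -3985/264887073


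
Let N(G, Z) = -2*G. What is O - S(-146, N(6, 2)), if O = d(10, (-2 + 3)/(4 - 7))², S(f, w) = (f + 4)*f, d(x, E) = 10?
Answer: -20632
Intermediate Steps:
S(f, w) = f*(4 + f) (S(f, w) = (4 + f)*f = f*(4 + f))
O = 100 (O = 10² = 100)
O - S(-146, N(6, 2)) = 100 - (-146)*(4 - 146) = 100 - (-146)*(-142) = 100 - 1*20732 = 100 - 20732 = -20632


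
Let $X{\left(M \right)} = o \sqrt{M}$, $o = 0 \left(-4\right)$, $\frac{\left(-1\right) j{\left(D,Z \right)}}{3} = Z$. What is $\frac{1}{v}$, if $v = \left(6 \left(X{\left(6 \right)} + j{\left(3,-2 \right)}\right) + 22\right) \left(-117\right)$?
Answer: $- \frac{1}{6786} \approx -0.00014736$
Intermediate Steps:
$j{\left(D,Z \right)} = - 3 Z$
$o = 0$
$X{\left(M \right)} = 0$ ($X{\left(M \right)} = 0 \sqrt{M} = 0$)
$v = -6786$ ($v = \left(6 \left(0 - -6\right) + 22\right) \left(-117\right) = \left(6 \left(0 + 6\right) + 22\right) \left(-117\right) = \left(6 \cdot 6 + 22\right) \left(-117\right) = \left(36 + 22\right) \left(-117\right) = 58 \left(-117\right) = -6786$)
$\frac{1}{v} = \frac{1}{-6786} = - \frac{1}{6786}$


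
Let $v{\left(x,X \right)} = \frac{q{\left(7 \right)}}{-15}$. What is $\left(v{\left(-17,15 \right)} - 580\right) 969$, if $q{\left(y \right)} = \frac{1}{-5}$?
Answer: $- \frac{14050177}{25} \approx -5.6201 \cdot 10^{5}$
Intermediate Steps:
$q{\left(y \right)} = - \frac{1}{5}$
$v{\left(x,X \right)} = \frac{1}{75}$ ($v{\left(x,X \right)} = - \frac{1}{5 \left(-15\right)} = \left(- \frac{1}{5}\right) \left(- \frac{1}{15}\right) = \frac{1}{75}$)
$\left(v{\left(-17,15 \right)} - 580\right) 969 = \left(\frac{1}{75} - 580\right) 969 = \left(- \frac{43499}{75}\right) 969 = - \frac{14050177}{25}$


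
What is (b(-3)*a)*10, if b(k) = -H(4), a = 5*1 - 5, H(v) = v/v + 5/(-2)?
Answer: 0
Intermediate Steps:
H(v) = -3/2 (H(v) = 1 + 5*(-1/2) = 1 - 5/2 = -3/2)
a = 0 (a = 5 - 5 = 0)
b(k) = 3/2 (b(k) = -1*(-3/2) = 3/2)
(b(-3)*a)*10 = ((3/2)*0)*10 = 0*10 = 0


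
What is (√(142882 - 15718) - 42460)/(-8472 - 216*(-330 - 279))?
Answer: -10615/30768 + √31791/61536 ≈ -0.34210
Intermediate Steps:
(√(142882 - 15718) - 42460)/(-8472 - 216*(-330 - 279)) = (√127164 - 42460)/(-8472 - 216*(-609)) = (2*√31791 - 42460)/(-8472 + 131544) = (-42460 + 2*√31791)/123072 = (-42460 + 2*√31791)*(1/123072) = -10615/30768 + √31791/61536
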